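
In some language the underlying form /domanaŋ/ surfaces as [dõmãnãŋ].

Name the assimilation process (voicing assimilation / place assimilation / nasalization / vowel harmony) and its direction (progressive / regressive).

/o/→[õ] /a/→[ã] /a/→[ã].
Each target copies a feature from the following segment, so the direction is regressive.

nasalization, regressive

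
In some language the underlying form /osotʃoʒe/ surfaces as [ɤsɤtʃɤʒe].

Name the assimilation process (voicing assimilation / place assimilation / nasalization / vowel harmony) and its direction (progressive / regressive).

vowel harmony, regressive

/o/→[ɤ] /o/→[ɤ] /o/→[ɤ].
Vowels agree with the last vowel, so the harmony is regressive.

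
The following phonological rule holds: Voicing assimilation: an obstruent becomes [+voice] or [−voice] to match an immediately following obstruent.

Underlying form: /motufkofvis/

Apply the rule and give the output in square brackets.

/f/ before /v/ (voiced) → [v]

[motufkovvis]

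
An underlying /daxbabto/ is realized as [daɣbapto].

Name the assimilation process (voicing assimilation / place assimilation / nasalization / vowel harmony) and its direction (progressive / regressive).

voicing assimilation, regressive

/x/→[ɣ] /b/→[p].
Each target copies a feature from the following segment, so the direction is regressive.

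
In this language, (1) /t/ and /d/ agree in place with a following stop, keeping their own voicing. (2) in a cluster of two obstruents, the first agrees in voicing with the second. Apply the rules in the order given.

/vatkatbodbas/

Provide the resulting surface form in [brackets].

Rule 1: /t/ before /k/ (velar) → [k]
Rule 1: /t/ before /b/ (labial) → [p]
Rule 1: /d/ before /b/ (labial) → [b]
After rule 1: vakkapbobbas
Rule 2: /p/ before /b/ (voiced) → [b]

[vakkabbobbas]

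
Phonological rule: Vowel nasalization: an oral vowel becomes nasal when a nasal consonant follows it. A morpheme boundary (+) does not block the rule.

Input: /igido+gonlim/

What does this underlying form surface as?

[igido+gõnlĩm]

/o/ before nasal /n/ → [õ]
/i/ before nasal /m/ → [ĩ]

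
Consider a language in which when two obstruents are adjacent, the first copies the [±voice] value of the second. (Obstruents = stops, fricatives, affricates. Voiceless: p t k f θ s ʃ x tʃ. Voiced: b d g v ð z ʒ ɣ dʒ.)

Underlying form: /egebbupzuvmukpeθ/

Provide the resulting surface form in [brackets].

/p/ before /z/ (voiced) → [b]

[egebbubzuvmukpeθ]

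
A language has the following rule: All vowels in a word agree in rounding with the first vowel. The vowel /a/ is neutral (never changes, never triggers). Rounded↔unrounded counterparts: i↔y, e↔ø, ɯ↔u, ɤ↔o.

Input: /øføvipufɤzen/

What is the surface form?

[øføvypufozøn]

/i/ harmonizes with /ø/ ([+round]) → [y]
/ɤ/ harmonizes with /ø/ ([+round]) → [o]
/e/ harmonizes with /ø/ ([+round]) → [ø]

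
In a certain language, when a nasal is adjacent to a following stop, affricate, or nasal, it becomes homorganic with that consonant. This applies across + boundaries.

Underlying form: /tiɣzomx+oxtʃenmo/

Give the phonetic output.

/n/ before /m/ (labial) → [m]

[tiɣzomx+oxtʃemmo]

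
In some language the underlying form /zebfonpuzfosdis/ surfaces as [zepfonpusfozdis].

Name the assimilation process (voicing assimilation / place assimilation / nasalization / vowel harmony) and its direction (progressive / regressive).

/b/→[p] /z/→[s] /s/→[z].
Each target copies a feature from the following segment, so the direction is regressive.

voicing assimilation, regressive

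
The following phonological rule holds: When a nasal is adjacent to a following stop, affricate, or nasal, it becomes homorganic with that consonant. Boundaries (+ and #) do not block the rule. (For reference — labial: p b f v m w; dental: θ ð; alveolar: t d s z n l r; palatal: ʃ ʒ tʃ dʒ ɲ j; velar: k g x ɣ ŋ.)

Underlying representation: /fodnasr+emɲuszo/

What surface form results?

/m/ before /ɲ/ (palatal) → [ɲ]

[fodnasr+eɲɲuszo]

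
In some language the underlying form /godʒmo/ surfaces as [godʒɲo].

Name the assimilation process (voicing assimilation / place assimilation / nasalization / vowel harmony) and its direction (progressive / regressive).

/m/→[ɲ].
Each target copies a feature from the preceding segment, so the direction is progressive.

place assimilation, progressive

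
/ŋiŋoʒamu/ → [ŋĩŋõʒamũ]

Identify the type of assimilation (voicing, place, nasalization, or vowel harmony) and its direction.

nasalization, progressive

/i/→[ĩ] /o/→[õ] /u/→[ũ].
Each target copies a feature from the preceding segment, so the direction is progressive.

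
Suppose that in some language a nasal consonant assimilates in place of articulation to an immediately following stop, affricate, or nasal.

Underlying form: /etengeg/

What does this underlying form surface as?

/n/ before /g/ (velar) → [ŋ]

[eteŋgeg]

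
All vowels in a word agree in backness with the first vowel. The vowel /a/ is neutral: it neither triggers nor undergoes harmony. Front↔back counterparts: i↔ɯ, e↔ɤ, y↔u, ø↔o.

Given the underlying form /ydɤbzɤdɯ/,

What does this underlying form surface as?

[ydebzedi]

/ɤ/ harmonizes with /y/ ([-back]) → [e]
/ɤ/ harmonizes with /y/ ([-back]) → [e]
/ɯ/ harmonizes with /y/ ([-back]) → [i]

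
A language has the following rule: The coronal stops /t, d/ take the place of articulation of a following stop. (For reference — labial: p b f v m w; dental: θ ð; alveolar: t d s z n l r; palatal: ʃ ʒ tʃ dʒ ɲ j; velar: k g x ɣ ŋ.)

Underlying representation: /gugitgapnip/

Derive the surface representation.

/t/ before /g/ (velar) → [k]

[gugikgapnip]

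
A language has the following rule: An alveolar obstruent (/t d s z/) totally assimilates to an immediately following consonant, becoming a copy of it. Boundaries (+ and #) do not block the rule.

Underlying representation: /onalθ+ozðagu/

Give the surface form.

/z/ before /ð/ → [ð] (total assimilation)

[onalθ+oððagu]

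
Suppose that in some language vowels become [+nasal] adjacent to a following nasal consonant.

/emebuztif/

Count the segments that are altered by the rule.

1

/e/ before nasal /m/ → [ẽ]
1 segment changes.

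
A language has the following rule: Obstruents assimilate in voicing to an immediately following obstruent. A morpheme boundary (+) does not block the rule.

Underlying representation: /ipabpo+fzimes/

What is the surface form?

[ipappo+vzimes]

/b/ before /p/ (voiceless) → [p]
/f/ before /z/ (voiced) → [v]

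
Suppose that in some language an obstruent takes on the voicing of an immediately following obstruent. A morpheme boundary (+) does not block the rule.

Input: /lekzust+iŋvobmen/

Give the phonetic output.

[legzust+iŋvobmen]

/k/ before /z/ (voiced) → [g]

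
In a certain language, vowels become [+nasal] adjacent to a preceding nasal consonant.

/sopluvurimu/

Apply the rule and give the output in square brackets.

[sopluvurimũ]

/u/ after nasal /m/ → [ũ]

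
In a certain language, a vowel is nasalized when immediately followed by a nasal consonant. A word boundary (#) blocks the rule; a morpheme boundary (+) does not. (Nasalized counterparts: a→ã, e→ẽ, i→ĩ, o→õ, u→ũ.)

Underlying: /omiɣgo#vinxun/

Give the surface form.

/o/ before nasal /m/ → [õ]
/i/ before nasal /n/ → [ĩ]
/u/ before nasal /n/ → [ũ]

[õmiɣgo#vĩnxũn]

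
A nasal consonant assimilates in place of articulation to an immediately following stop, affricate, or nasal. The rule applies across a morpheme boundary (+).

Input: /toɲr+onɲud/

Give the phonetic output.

/n/ before /ɲ/ (palatal) → [ɲ]

[toɲr+oɲɲud]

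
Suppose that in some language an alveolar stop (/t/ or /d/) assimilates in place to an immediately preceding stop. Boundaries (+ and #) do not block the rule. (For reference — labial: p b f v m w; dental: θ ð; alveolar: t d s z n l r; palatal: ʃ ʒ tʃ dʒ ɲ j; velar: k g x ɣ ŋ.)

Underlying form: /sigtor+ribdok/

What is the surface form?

[sigkor+ribbok]

/t/ after /g/ (velar) → [k]
/d/ after /b/ (labial) → [b]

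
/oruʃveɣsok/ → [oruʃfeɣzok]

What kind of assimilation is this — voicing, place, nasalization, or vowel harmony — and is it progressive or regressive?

voicing assimilation, progressive

/v/→[f] /s/→[z].
Each target copies a feature from the preceding segment, so the direction is progressive.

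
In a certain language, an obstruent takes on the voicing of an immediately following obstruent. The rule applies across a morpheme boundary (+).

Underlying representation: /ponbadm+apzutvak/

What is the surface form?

/p/ before /z/ (voiced) → [b]
/t/ before /v/ (voiced) → [d]

[ponbadm+abzudvak]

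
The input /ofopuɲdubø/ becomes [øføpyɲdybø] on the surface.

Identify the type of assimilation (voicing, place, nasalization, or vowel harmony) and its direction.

vowel harmony, regressive

/o/→[ø] /o/→[ø] /u/→[y] /u/→[y].
Vowels agree with the last vowel, so the harmony is regressive.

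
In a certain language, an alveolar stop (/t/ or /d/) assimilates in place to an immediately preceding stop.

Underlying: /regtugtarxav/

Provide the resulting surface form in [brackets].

[regkugkarxav]

/t/ after /g/ (velar) → [k]
/t/ after /g/ (velar) → [k]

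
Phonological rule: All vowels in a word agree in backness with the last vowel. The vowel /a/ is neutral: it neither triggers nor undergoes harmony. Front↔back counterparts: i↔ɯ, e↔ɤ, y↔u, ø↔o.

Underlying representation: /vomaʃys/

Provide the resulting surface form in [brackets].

[vømaʃys]

/o/ harmonizes with /y/ ([-back]) → [ø]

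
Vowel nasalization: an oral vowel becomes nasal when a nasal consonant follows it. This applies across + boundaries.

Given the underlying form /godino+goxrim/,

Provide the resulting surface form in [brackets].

/i/ before nasal /n/ → [ĩ]
/i/ before nasal /m/ → [ĩ]

[godĩno+goxrĩm]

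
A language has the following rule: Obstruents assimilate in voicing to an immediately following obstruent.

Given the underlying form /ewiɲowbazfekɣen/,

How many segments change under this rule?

/z/ before /f/ (voiceless) → [s]
/k/ before /ɣ/ (voiced) → [g]
2 segments change.

2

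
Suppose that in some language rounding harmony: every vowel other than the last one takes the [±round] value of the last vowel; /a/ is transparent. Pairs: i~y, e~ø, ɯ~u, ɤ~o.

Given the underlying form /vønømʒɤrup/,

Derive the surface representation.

[vønømʒorup]

/ɤ/ harmonizes with /u/ ([+round]) → [o]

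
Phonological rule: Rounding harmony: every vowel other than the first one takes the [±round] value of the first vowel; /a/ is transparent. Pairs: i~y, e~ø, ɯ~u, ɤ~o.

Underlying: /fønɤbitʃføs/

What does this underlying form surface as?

[fønobytʃføs]

/ɤ/ harmonizes with /ø/ ([+round]) → [o]
/i/ harmonizes with /ø/ ([+round]) → [y]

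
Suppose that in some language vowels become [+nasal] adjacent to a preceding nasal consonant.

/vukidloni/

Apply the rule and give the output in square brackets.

[vukidlonĩ]

/i/ after nasal /n/ → [ĩ]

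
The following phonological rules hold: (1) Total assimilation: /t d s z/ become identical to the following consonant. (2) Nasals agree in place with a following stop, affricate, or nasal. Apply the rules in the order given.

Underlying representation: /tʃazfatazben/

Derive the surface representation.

Rule 1: /z/ before /f/ → [f] (total assimilation)
Rule 1: /z/ before /b/ → [b] (total assimilation)
After rule 1: tʃaffatabben
Rule 2: no segment meets the rule's conditions; no change.

[tʃaffatabben]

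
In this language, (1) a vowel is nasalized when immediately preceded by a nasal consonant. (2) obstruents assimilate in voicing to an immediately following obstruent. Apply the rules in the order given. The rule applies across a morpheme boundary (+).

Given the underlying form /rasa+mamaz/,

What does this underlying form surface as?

[rasa+mãmãz]

Rule 1: /a/ after nasal /m/ → [ã]
Rule 1: /a/ after nasal /m/ → [ã]
After rule 1: rasa+mãmãz
Rule 2: no segment meets the rule's conditions; no change.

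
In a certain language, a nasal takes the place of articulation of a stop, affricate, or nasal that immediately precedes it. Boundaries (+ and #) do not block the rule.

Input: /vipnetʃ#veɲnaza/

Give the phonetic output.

/n/ after /p/ (labial) → [m]
/n/ after /ɲ/ (palatal) → [ɲ]

[vipmetʃ#veɲɲaza]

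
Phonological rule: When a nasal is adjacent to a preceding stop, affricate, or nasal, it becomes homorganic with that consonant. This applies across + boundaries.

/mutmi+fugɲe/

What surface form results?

/m/ after /t/ (alveolar) → [n]
/ɲ/ after /g/ (velar) → [ŋ]

[mutni+fugŋe]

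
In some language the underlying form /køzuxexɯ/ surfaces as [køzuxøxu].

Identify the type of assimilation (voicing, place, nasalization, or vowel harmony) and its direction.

vowel harmony, progressive

/e/→[ø] /ɯ/→[u].
Vowels agree with the first vowel, so the harmony is progressive.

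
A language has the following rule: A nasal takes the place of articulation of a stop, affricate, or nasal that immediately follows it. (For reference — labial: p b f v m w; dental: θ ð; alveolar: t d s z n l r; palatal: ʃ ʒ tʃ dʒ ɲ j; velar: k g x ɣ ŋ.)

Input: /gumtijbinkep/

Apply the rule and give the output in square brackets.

/m/ before /t/ (alveolar) → [n]
/n/ before /k/ (velar) → [ŋ]

[guntijbiŋkep]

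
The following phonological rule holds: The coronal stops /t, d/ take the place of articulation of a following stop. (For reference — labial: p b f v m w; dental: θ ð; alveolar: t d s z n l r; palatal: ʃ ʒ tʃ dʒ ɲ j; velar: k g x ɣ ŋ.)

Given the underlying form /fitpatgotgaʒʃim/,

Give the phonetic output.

[fippakgokgaʒʃim]

/t/ before /p/ (labial) → [p]
/t/ before /g/ (velar) → [k]
/t/ before /g/ (velar) → [k]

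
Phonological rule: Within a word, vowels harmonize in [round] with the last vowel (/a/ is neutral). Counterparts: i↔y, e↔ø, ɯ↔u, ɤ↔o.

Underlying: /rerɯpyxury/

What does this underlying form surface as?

/e/ harmonizes with /y/ ([+round]) → [ø]
/ɯ/ harmonizes with /y/ ([+round]) → [u]

[rørupyxury]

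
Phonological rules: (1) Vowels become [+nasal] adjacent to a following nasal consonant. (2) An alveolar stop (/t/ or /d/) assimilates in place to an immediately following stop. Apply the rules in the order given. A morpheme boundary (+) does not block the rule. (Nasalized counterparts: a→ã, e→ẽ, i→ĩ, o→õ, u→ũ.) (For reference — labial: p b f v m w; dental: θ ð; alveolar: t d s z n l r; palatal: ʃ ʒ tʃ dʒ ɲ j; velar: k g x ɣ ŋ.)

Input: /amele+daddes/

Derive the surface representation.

[ãmele+daddes]

Rule 1: /a/ before nasal /m/ → [ã]
After rule 1: ãmele+daddes
Rule 2: no segment meets the rule's conditions; no change.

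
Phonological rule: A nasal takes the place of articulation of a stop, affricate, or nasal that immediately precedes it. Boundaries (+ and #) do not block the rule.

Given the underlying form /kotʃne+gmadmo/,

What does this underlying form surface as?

/n/ after /tʃ/ (palatal) → [ɲ]
/m/ after /g/ (velar) → [ŋ]
/m/ after /d/ (alveolar) → [n]

[kotʃɲe+gŋadno]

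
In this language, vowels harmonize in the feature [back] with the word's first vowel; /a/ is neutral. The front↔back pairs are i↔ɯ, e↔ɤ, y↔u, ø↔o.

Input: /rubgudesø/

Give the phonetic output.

[rubgudɤso]

/e/ harmonizes with /u/ ([+back]) → [ɤ]
/ø/ harmonizes with /u/ ([+back]) → [o]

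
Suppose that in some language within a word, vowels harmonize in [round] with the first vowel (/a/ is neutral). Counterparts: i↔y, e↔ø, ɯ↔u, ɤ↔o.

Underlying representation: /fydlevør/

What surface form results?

/e/ harmonizes with /y/ ([+round]) → [ø]

[fydløvør]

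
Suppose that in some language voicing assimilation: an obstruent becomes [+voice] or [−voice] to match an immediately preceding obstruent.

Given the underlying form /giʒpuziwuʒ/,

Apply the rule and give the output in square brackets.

/p/ after /ʒ/ (voiced) → [b]

[giʒbuziwuʒ]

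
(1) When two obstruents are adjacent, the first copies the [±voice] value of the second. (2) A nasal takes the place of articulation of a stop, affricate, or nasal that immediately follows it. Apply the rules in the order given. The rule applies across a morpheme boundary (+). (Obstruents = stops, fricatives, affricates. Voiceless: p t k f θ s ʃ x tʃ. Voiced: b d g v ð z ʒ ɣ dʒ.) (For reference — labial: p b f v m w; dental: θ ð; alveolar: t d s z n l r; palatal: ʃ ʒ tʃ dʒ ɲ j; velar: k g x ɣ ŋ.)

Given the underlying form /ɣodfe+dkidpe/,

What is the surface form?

[ɣotfe+tkitpe]

Rule 1: /d/ before /f/ (voiceless) → [t]
Rule 1: /d/ before /k/ (voiceless) → [t]
Rule 1: /d/ before /p/ (voiceless) → [t]
After rule 1: ɣotfe+tkitpe
Rule 2: no segment meets the rule's conditions; no change.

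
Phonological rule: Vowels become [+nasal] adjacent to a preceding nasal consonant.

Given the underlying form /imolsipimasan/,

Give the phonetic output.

[imõlsipimãsan]

/o/ after nasal /m/ → [õ]
/a/ after nasal /m/ → [ã]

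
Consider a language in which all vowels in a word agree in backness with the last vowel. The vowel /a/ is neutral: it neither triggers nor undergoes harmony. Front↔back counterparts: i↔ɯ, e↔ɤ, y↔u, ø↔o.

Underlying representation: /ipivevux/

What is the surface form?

[ɯpɯvɤvux]

/i/ harmonizes with /u/ ([+back]) → [ɯ]
/i/ harmonizes with /u/ ([+back]) → [ɯ]
/e/ harmonizes with /u/ ([+back]) → [ɤ]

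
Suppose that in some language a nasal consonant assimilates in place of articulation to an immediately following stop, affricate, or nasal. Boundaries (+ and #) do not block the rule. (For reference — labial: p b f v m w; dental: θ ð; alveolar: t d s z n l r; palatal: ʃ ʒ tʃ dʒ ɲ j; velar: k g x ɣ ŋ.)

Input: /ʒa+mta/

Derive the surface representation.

/m/ before /t/ (alveolar) → [n]

[ʒa+nta]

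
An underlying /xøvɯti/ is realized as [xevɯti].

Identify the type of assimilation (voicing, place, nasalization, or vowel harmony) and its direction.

vowel harmony, regressive

/ø/→[e].
Vowels agree with the last vowel, so the harmony is regressive.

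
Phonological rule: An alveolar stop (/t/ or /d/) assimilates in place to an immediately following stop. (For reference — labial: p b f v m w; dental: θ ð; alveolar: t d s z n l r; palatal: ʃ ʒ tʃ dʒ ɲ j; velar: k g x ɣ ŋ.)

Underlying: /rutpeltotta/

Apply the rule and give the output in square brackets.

[ruppeltotta]

/t/ before /p/ (labial) → [p]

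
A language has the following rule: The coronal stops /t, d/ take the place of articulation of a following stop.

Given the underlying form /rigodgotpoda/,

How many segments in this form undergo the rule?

2

/d/ before /g/ (velar) → [g]
/t/ before /p/ (labial) → [p]
2 segments change.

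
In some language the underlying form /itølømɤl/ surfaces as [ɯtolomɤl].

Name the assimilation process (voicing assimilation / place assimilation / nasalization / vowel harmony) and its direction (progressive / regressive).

vowel harmony, regressive

/i/→[ɯ] /ø/→[o] /ø/→[o].
Vowels agree with the last vowel, so the harmony is regressive.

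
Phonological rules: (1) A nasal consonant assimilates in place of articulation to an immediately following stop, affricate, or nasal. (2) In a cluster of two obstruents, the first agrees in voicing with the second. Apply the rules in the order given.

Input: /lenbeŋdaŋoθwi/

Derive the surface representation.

Rule 1: /n/ before /b/ (labial) → [m]
Rule 1: /ŋ/ before /d/ (alveolar) → [n]
After rule 1: lembendaŋoθwi
Rule 2: no segment meets the rule's conditions; no change.

[lembendaŋoθwi]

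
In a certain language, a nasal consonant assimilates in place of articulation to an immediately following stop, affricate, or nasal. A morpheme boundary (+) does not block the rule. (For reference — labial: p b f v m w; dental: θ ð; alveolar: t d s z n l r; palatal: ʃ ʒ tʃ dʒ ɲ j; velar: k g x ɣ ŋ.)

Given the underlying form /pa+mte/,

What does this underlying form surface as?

/m/ before /t/ (alveolar) → [n]

[pa+nte]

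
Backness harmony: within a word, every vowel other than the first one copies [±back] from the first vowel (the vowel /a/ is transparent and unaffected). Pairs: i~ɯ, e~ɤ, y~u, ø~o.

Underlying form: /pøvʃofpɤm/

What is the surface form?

[pøvʃøfpem]

/o/ harmonizes with /ø/ ([-back]) → [ø]
/ɤ/ harmonizes with /ø/ ([-back]) → [e]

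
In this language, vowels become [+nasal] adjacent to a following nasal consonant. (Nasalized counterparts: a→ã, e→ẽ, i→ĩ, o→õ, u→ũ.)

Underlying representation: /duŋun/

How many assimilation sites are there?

/u/ before nasal /ŋ/ → [ũ]
/u/ before nasal /n/ → [ũ]
2 segments change.

2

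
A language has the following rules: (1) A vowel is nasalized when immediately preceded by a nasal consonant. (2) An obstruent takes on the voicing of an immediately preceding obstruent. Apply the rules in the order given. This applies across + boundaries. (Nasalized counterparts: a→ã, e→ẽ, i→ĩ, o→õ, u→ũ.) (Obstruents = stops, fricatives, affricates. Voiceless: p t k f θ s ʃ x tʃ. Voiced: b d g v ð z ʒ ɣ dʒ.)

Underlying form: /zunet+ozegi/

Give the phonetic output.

Rule 1: /e/ after nasal /n/ → [ẽ]
After rule 1: zunẽt+ozegi
Rule 2: no segment meets the rule's conditions; no change.

[zunẽt+ozegi]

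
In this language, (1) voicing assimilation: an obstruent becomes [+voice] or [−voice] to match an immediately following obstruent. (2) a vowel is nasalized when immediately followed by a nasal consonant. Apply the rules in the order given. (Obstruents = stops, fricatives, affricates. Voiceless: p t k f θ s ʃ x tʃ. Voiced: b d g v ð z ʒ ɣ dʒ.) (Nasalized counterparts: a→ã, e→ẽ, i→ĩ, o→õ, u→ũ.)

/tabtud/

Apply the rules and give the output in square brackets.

Rule 1: /b/ before /t/ (voiceless) → [p]
After rule 1: taptud
Rule 2: no segment meets the rule's conditions; no change.

[taptud]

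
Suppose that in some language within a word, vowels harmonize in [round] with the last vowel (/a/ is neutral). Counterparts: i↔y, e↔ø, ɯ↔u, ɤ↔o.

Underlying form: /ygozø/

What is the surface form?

[ygozø]

no segment meets the rule's conditions; no change.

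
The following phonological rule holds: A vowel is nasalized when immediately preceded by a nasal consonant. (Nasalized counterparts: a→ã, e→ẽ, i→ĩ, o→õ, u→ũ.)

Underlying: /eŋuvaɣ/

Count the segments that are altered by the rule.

/u/ after nasal /ŋ/ → [ũ]
1 segment changes.

1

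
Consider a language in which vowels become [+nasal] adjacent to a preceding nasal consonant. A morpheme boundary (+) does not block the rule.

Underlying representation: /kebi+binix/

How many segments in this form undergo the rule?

/i/ after nasal /n/ → [ĩ]
1 segment changes.

1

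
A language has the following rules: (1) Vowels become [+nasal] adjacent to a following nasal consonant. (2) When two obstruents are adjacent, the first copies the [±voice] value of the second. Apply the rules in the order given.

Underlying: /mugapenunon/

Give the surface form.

[mugapẽnũnõn]

Rule 1: /e/ before nasal /n/ → [ẽ]
Rule 1: /u/ before nasal /n/ → [ũ]
Rule 1: /o/ before nasal /n/ → [õ]
After rule 1: mugapẽnũnõn
Rule 2: no segment meets the rule's conditions; no change.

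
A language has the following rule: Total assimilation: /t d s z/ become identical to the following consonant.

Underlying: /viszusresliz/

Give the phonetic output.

/s/ before /z/ → [z] (total assimilation)
/s/ before /r/ → [r] (total assimilation)
/s/ before /l/ → [l] (total assimilation)

[vizzurrelliz]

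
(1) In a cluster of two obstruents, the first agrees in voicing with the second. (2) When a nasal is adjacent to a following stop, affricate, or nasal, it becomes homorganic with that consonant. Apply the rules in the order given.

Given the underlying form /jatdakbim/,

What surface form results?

Rule 1: /t/ before /d/ (voiced) → [d]
Rule 1: /k/ before /b/ (voiced) → [g]
After rule 1: jaddagbim
Rule 2: no segment meets the rule's conditions; no change.

[jaddagbim]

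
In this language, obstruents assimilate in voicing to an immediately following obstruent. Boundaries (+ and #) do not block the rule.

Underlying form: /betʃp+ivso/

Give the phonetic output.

/v/ before /s/ (voiceless) → [f]

[betʃp+ifso]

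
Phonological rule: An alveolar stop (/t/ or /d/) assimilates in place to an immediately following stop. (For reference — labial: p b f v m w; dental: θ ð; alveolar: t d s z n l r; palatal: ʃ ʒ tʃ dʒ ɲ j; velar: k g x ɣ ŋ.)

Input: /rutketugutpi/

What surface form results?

/t/ before /k/ (velar) → [k]
/t/ before /p/ (labial) → [p]

[rukketuguppi]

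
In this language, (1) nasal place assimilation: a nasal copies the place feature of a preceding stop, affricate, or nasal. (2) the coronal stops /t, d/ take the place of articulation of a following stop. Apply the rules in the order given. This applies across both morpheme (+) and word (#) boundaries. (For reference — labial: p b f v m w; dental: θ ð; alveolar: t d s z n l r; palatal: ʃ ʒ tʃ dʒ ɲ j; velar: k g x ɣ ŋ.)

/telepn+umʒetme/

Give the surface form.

[telepm+umʒetne]

Rule 1: /n/ after /p/ (labial) → [m]
Rule 1: /m/ after /t/ (alveolar) → [n]
After rule 1: telepm+umʒetne
Rule 2: no segment meets the rule's conditions; no change.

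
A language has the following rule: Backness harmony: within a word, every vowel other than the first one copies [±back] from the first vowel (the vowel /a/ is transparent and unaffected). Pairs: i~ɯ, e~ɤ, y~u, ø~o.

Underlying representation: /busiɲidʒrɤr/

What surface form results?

[busɯɲɯdʒrɤr]

/i/ harmonizes with /u/ ([+back]) → [ɯ]
/i/ harmonizes with /u/ ([+back]) → [ɯ]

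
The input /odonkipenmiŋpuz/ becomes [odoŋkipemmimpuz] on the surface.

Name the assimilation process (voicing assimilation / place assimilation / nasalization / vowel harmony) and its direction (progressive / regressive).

/n/→[ŋ] /n/→[m] /ŋ/→[m].
Each target copies a feature from the following segment, so the direction is regressive.

place assimilation, regressive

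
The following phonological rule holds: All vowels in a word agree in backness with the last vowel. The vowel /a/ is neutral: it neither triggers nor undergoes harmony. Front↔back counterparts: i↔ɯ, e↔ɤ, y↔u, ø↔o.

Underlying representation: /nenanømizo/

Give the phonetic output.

[nɤnanomɯzo]

/e/ harmonizes with /o/ ([+back]) → [ɤ]
/ø/ harmonizes with /o/ ([+back]) → [o]
/i/ harmonizes with /o/ ([+back]) → [ɯ]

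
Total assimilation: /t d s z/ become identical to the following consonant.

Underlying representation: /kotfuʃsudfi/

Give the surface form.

[koffuʃsuffi]

/t/ before /f/ → [f] (total assimilation)
/d/ before /f/ → [f] (total assimilation)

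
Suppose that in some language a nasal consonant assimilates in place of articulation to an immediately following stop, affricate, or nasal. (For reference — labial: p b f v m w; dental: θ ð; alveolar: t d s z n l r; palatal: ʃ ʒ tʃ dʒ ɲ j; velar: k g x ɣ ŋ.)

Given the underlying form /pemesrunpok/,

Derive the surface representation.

/n/ before /p/ (labial) → [m]

[pemesrumpok]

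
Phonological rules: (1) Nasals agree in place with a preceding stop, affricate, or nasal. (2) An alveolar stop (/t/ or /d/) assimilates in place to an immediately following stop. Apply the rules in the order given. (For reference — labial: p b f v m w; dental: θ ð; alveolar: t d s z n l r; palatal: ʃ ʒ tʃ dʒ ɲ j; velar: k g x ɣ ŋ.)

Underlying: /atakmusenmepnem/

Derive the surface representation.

Rule 1: /m/ after /k/ (velar) → [ŋ]
Rule 1: /m/ after /n/ (alveolar) → [n]
Rule 1: /n/ after /p/ (labial) → [m]
After rule 1: atakŋusennepmem
Rule 2: no segment meets the rule's conditions; no change.

[atakŋusennepmem]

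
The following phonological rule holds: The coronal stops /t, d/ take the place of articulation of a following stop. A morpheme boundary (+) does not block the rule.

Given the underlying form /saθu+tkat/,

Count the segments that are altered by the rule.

/t/ before /k/ (velar) → [k]
1 segment changes.

1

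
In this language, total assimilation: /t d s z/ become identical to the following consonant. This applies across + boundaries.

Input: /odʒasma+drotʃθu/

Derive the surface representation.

[odʒamma+rrotʃθu]

/s/ before /m/ → [m] (total assimilation)
/d/ before /r/ → [r] (total assimilation)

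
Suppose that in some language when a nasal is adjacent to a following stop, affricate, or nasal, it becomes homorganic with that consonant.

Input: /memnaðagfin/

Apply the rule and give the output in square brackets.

/m/ before /n/ (alveolar) → [n]

[mennaðagfin]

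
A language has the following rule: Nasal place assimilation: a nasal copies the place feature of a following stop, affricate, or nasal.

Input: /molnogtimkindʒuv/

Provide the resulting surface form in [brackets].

[molnogtiŋkiɲdʒuv]

/m/ before /k/ (velar) → [ŋ]
/n/ before /dʒ/ (palatal) → [ɲ]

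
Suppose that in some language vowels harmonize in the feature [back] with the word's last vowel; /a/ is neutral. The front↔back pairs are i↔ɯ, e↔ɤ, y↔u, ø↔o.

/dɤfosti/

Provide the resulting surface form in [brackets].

[deføsti]

/ɤ/ harmonizes with /i/ ([-back]) → [e]
/o/ harmonizes with /i/ ([-back]) → [ø]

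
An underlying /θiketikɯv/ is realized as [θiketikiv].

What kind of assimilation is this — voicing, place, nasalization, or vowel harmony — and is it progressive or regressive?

/ɯ/→[i].
Vowels agree with the first vowel, so the harmony is progressive.

vowel harmony, progressive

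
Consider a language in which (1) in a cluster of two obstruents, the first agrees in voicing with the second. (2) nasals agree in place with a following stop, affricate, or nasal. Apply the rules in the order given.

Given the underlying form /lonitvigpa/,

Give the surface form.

Rule 1: /t/ before /v/ (voiced) → [d]
Rule 1: /g/ before /p/ (voiceless) → [k]
After rule 1: lonidvikpa
Rule 2: no segment meets the rule's conditions; no change.

[lonidvikpa]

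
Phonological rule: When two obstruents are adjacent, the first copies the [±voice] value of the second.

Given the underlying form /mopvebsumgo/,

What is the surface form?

[mobvepsumgo]

/p/ before /v/ (voiced) → [b]
/b/ before /s/ (voiceless) → [p]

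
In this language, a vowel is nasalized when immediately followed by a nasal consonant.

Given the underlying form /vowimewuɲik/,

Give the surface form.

/i/ before nasal /m/ → [ĩ]
/u/ before nasal /ɲ/ → [ũ]

[vowĩmewũɲik]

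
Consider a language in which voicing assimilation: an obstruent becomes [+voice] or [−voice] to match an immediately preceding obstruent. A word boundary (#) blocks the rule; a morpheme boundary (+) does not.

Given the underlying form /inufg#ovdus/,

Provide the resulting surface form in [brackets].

[inufk#ovdus]

/g/ after /f/ (voiceless) → [k]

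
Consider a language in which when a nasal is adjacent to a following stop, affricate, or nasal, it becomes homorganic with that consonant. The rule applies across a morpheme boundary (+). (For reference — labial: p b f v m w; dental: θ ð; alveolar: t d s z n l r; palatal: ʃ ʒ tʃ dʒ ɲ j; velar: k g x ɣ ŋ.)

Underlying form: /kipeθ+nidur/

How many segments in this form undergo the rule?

0

No segment meets the rule's conditions.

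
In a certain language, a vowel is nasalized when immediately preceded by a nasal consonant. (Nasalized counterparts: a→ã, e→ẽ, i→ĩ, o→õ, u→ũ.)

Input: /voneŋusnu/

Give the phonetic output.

[vonẽŋũsnũ]

/e/ after nasal /n/ → [ẽ]
/u/ after nasal /ŋ/ → [ũ]
/u/ after nasal /n/ → [ũ]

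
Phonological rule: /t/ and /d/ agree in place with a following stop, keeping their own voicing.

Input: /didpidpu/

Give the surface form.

[dibpibpu]

/d/ before /p/ (labial) → [b]
/d/ before /p/ (labial) → [b]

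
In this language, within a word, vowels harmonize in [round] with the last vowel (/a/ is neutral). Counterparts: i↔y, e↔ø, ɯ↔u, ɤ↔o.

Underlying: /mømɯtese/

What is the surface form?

[memɯtese]

/ø/ harmonizes with /e/ ([-round]) → [e]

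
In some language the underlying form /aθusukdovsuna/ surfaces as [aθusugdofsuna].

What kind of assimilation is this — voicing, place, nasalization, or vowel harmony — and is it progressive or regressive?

/k/→[g] /v/→[f].
Each target copies a feature from the following segment, so the direction is regressive.

voicing assimilation, regressive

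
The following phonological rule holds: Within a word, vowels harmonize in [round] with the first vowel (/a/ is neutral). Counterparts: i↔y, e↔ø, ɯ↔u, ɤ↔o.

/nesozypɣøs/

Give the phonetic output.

[nesɤzipɣes]

/o/ harmonizes with /e/ ([-round]) → [ɤ]
/y/ harmonizes with /e/ ([-round]) → [i]
/ø/ harmonizes with /e/ ([-round]) → [e]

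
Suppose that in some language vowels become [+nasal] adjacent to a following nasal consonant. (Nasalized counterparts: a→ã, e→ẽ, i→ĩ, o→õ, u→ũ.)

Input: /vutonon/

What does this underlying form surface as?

/o/ before nasal /n/ → [õ]
/o/ before nasal /n/ → [õ]

[vutõnõn]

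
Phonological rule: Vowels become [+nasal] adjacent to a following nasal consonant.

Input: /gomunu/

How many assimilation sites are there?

/o/ before nasal /m/ → [õ]
/u/ before nasal /n/ → [ũ]
2 segments change.

2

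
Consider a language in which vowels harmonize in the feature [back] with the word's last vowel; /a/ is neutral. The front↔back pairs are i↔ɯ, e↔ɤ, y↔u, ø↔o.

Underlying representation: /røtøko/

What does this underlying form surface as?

/ø/ harmonizes with /o/ ([+back]) → [o]
/ø/ harmonizes with /o/ ([+back]) → [o]

[rotoko]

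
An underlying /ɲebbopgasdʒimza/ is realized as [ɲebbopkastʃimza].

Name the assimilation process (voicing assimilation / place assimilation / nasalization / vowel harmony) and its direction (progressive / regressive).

/g/→[k] /dʒ/→[tʃ].
Each target copies a feature from the preceding segment, so the direction is progressive.

voicing assimilation, progressive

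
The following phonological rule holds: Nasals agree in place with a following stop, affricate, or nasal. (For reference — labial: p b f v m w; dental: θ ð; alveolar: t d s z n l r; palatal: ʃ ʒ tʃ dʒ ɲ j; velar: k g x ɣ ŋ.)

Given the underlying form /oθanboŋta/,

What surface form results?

/n/ before /b/ (labial) → [m]
/ŋ/ before /t/ (alveolar) → [n]

[oθambonta]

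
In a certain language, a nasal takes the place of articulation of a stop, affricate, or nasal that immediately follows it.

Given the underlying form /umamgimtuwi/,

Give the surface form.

/m/ before /g/ (velar) → [ŋ]
/m/ before /t/ (alveolar) → [n]

[umaŋgintuwi]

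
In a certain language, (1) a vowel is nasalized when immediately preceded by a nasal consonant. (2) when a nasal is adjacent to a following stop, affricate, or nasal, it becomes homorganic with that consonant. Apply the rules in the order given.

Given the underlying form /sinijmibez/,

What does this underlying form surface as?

[sinĩjmĩbez]

Rule 1: /i/ after nasal /n/ → [ĩ]
Rule 1: /i/ after nasal /m/ → [ĩ]
After rule 1: sinĩjmĩbez
Rule 2: no segment meets the rule's conditions; no change.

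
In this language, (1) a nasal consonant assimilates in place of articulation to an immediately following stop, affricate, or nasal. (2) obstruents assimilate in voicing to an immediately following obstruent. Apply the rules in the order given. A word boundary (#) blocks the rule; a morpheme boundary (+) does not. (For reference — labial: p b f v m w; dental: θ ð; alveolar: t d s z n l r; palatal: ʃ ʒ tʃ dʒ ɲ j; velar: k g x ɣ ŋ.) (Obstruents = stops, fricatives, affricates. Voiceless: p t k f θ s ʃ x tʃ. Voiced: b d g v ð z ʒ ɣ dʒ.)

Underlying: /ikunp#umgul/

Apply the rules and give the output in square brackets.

Rule 1: /n/ before /p/ (labial) → [m]
Rule 1: /m/ before /g/ (velar) → [ŋ]
After rule 1: ikump#uŋgul
Rule 2: no segment meets the rule's conditions; no change.

[ikump#uŋgul]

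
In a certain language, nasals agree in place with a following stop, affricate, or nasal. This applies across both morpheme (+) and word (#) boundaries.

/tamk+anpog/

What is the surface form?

[taŋk+ampog]

/m/ before /k/ (velar) → [ŋ]
/n/ before /p/ (labial) → [m]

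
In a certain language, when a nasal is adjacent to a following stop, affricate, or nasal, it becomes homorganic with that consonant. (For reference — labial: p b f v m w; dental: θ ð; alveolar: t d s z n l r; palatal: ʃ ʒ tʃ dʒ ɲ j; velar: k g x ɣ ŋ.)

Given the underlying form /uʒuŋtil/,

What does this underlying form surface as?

/ŋ/ before /t/ (alveolar) → [n]

[uʒuntil]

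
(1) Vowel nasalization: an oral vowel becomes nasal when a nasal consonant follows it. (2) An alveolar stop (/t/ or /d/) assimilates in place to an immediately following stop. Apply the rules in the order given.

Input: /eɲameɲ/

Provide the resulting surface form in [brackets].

[ẽɲãmẽɲ]

Rule 1: /e/ before nasal /ɲ/ → [ẽ]
Rule 1: /a/ before nasal /m/ → [ã]
Rule 1: /e/ before nasal /ɲ/ → [ẽ]
After rule 1: ẽɲãmẽɲ
Rule 2: no segment meets the rule's conditions; no change.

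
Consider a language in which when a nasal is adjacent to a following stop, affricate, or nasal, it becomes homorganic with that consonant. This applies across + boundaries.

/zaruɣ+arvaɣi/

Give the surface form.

no segment meets the rule's conditions; no change.

[zaruɣ+arvaɣi]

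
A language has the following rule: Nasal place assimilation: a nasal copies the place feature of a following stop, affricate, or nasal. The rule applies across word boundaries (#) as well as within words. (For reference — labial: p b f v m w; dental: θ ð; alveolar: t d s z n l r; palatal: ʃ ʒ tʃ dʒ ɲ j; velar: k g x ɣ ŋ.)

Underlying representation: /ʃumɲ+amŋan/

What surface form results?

[ʃuɲɲ+aŋŋan]

/m/ before /ɲ/ (palatal) → [ɲ]
/m/ before /ŋ/ (velar) → [ŋ]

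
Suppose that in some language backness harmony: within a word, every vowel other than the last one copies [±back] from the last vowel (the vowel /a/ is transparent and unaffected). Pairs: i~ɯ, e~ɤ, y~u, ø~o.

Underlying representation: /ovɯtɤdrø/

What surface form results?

[øvitedrø]

/o/ harmonizes with /ø/ ([-back]) → [ø]
/ɯ/ harmonizes with /ø/ ([-back]) → [i]
/ɤ/ harmonizes with /ø/ ([-back]) → [e]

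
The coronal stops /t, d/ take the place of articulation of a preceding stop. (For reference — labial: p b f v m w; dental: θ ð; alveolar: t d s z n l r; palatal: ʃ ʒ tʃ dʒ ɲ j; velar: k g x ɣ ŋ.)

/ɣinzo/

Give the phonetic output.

no segment meets the rule's conditions; no change.

[ɣinzo]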